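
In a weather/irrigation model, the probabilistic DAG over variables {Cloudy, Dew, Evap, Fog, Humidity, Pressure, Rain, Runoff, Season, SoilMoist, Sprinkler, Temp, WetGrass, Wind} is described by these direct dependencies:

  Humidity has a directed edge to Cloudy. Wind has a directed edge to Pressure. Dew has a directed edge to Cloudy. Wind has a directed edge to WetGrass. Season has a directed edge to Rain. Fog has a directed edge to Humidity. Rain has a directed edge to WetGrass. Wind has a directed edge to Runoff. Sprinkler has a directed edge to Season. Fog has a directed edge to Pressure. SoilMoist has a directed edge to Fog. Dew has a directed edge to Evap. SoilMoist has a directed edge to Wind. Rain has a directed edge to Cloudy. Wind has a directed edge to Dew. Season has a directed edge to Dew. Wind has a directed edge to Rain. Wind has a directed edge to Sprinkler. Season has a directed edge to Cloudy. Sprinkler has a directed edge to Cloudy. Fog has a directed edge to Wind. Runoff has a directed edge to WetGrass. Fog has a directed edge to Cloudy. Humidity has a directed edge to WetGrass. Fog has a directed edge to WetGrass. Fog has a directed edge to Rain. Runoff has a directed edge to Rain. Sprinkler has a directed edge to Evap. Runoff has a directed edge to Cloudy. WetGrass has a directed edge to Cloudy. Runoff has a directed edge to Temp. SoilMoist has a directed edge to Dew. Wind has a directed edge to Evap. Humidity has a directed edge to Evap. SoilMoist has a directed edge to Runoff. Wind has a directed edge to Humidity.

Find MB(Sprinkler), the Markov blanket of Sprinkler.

Sprinkler's parents: Wind.
Ch(Sprinkler) = {Cloudy, Evap, Season}.
Parents of each child, excluding Sprinkler:
  Season has no other parent.
  Cloudy's other parents are Dew, Fog, Humidity, Rain, Runoff, Season, WetGrass.
  Evap's other parents are Dew, Humidity, Wind.
Union: {Wind} ∪ {Cloudy, Evap, Season} ∪ {Dew, Fog, Humidity, Rain, Runoff, Season, WetGrass, Wind} = {Cloudy, Dew, Evap, Fog, Humidity, Rain, Runoff, Season, WetGrass, Wind}.

{Cloudy, Dew, Evap, Fog, Humidity, Rain, Runoff, Season, WetGrass, Wind}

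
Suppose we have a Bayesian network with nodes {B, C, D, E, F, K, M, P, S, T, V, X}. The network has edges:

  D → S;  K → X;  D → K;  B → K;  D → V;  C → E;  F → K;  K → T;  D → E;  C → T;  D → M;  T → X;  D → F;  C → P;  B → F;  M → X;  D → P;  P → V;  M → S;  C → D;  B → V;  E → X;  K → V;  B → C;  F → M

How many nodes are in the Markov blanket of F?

Recall MB(v) = parents ∪ children ∪ spouses, where spouses are the other parents of v's children.
Pa(F) = {B, D}.
Ch(F) = {K, M}.
Other parents of F's children:
  K's other parents are B, D.
  M's other parent is D.
MB(F) = {B, D, K, M}, which has 4 nodes.

4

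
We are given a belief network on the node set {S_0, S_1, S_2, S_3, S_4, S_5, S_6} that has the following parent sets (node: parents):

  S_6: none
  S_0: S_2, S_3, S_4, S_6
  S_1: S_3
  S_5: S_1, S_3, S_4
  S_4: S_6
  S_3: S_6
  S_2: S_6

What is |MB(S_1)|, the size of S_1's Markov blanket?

S_1's parents: S_3.
S_1's children: S_5.
Parents of each child, excluding S_1:
  parents(S_5) \ {S_1} = {S_3, S_4}.
MB(S_1) = {S_3, S_4, S_5}, which has 3 nodes.

3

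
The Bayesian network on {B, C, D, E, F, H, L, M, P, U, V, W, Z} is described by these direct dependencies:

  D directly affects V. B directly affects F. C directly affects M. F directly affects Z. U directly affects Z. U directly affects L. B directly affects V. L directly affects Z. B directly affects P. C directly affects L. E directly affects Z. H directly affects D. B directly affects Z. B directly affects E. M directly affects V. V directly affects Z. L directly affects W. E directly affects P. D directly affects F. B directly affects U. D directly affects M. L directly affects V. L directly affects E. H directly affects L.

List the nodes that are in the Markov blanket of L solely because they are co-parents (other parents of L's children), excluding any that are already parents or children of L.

{B, D, F, M}

Children of L: E, V, W, Z.
  E's other parent is B.
  W: no additional parents.
  parents(V) \ {L} = {B, D, M}.
  Z's other parents are B, E, F, U, V.
Excluding nodes already adjacent to L (C, E, H, U, V, W, Z), the co-parent-only contribution is {B, D, F, M}.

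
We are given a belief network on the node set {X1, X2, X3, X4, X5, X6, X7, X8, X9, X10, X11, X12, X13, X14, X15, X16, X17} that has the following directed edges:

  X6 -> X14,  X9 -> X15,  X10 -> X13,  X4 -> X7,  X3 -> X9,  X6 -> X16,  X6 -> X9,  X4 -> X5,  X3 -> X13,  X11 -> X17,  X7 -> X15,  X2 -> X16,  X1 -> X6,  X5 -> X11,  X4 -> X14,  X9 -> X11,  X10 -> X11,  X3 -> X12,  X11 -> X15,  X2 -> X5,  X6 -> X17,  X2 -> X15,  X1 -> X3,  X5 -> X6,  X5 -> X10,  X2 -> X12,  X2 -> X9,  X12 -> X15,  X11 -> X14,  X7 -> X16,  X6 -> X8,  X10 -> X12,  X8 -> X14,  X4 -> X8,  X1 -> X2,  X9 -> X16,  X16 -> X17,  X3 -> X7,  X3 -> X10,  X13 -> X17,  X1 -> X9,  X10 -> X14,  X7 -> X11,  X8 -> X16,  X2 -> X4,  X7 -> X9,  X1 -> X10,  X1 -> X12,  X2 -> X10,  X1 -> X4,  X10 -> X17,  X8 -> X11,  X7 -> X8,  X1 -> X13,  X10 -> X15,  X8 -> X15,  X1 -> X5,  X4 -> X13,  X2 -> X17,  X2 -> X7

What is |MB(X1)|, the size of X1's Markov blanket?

10

The Markov blanket of a node is its parents, its children, and the other parents of its children.
Pa(X1) = {}.
Ch(X1) = {X2, X3, X4, X5, X6, X9, X10, X12, X13}.
Other parents of X1's children:
  X2: no additional parents.
  X3 has no other parent.
  X4 also has parent X2.
  X5's other parents are X2, X4.
  parents(X6) \ {X1} = {X5}.
  parents(X9) \ {X1} = {X2, X3, X6, X7}.
  parents(X10) \ {X1} = {X2, X3, X5}.
  parents(X12) \ {X1} = {X2, X3, X10}.
  X13 also has parents X3, X4, X10.
MB(X1) = {X2, X3, X4, X5, X6, X7, X9, X10, X12, X13}, which has 10 nodes.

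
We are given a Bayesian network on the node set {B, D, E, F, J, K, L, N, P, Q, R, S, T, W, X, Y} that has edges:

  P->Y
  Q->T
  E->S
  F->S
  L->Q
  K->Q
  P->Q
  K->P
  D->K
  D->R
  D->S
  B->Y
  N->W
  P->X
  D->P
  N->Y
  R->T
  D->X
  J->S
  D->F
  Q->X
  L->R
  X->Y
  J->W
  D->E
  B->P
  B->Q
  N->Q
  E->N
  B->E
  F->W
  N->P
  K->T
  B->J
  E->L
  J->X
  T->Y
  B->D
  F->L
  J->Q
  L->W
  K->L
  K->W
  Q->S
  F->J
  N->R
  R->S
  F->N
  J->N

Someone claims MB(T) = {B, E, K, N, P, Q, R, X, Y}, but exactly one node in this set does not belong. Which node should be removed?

E

T's parents: K, Q, R.
T's children: Y.
For each child, the remaining parents (spouses of T):
  Y: B, N, P, X
MB(T) = {B, K, N, P, Q, R, X, Y}.
E is neither a parent, child, nor co-parent of T, so it does not belong.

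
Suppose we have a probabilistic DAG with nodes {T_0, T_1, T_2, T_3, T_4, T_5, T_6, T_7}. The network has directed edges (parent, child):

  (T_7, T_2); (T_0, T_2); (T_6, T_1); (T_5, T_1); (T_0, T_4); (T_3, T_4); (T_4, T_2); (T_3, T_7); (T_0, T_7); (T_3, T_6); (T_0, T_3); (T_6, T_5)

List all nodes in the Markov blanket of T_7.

{T_0, T_2, T_3, T_4}

The Markov blanket of a node is its parents, its children, and the other parents of its children.
T_7's children: T_2.
Parents of T_7: T_0, T_3.
Co-parents of T_7 (other parents of its children):
  T_2: T_0, T_4
Taking the union gives {T_0, T_2, T_3, T_4}.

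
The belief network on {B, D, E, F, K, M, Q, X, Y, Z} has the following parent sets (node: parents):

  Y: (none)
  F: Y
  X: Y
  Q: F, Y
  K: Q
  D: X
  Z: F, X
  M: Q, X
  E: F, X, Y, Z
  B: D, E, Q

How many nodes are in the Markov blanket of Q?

By definition, MB(Q) is built from Q's parents, Q's children, and the co-parents of Q.
Pa(Q) = {F, Y}.
Q has children B, K, M.
Co-parents of Q (other parents of its children):
  K: no additional parents.
  parents(M) \ {Q} = {X}.
  B also has parents D, E.
MB(Q) = {B, D, E, F, K, M, X, Y}, which has 8 nodes.

8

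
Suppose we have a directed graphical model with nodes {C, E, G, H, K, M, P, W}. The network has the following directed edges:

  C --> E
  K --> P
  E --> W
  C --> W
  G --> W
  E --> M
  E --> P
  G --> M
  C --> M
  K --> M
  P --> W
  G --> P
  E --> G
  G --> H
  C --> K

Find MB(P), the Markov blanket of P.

{C, E, G, K, W}

P's parents: E, G, K.
Ch(P) = {W}.
Parents of each child, excluding P:
  W: C, E, G
Taking the union gives {C, E, G, K, W}.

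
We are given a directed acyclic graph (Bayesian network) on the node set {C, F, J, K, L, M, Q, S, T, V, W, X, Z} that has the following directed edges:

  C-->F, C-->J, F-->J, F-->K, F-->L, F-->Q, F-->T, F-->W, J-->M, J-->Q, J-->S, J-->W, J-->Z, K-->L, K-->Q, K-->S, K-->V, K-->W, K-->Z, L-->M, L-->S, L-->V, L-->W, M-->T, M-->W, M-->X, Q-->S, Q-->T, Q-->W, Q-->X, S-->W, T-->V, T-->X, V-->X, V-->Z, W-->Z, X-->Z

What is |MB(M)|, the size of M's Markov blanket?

10

M's parents: J, L.
M has children T, W, X.
Parents of each child, excluding M:
  T's other parents are F, Q.
  W also has parents F, J, K, L, Q, S.
  X also has parents Q, T, V.
MB(M) = {F, J, K, L, Q, S, T, V, W, X}, which has 10 nodes.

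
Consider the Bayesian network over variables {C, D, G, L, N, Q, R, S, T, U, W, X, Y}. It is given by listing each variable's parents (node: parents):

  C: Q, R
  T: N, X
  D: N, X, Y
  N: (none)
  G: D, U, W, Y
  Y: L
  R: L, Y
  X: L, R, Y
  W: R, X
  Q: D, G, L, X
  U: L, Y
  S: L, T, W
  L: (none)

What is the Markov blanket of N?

Parents of N: none.
N has children D, T.
Other parents of N's children:
  T also has parent X.
  D's other parents are X, Y.
So the Markov blanket of N is {D, T, X, Y}.

{D, T, X, Y}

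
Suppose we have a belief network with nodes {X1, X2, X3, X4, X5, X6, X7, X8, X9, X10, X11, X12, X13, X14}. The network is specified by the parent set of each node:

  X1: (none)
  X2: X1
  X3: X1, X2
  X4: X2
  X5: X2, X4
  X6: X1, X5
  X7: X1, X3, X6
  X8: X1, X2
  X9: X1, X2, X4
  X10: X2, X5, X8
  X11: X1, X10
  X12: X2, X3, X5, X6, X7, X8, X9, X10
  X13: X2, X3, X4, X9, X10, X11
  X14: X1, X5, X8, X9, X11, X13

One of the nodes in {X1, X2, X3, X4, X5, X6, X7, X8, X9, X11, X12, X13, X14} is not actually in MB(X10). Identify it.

X14

The Markov blanket of a node is its parents, its children, and the other parents of its children.
Parents of X10: X2, X5, X8.
Children of X10: X11, X12, X13.
Other parents of X10's children:
  X11: X1
  X12: X2, X3, X5, X6, X7, X8, X9
  X13: X2, X3, X4, X9, X11
MB(X10) = {X1, X2, X3, X4, X5, X6, X7, X8, X9, X11, X12, X13}.
X14 is neither a parent, child, nor co-parent of X10, so it does not belong.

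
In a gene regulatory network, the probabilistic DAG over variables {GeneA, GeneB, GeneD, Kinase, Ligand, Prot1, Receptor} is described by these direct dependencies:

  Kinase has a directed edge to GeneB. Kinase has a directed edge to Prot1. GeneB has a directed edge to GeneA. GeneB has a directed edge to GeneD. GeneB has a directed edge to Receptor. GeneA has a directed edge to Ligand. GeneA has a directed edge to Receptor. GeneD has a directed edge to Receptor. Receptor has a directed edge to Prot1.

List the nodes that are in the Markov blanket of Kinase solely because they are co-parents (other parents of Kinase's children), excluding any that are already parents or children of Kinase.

Children of Kinase: GeneB, Prot1.
  GeneB: no additional parents.
  Prot1's other parent is Receptor.
Excluding nodes already adjacent to Kinase (GeneB, Prot1), the co-parent-only contribution is {Receptor}.

{Receptor}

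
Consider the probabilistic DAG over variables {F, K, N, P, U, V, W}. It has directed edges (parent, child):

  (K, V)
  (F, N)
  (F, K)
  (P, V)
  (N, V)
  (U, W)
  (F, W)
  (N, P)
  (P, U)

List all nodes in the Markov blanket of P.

{K, N, U, V}

Children of P: U, V.
P has parent N.
For each child, the remaining parents (spouses of P):
  U: no additional parents.
  V also has parents K, N.
Union: {N} ∪ {U, V} ∪ {K, N} = {K, N, U, V}.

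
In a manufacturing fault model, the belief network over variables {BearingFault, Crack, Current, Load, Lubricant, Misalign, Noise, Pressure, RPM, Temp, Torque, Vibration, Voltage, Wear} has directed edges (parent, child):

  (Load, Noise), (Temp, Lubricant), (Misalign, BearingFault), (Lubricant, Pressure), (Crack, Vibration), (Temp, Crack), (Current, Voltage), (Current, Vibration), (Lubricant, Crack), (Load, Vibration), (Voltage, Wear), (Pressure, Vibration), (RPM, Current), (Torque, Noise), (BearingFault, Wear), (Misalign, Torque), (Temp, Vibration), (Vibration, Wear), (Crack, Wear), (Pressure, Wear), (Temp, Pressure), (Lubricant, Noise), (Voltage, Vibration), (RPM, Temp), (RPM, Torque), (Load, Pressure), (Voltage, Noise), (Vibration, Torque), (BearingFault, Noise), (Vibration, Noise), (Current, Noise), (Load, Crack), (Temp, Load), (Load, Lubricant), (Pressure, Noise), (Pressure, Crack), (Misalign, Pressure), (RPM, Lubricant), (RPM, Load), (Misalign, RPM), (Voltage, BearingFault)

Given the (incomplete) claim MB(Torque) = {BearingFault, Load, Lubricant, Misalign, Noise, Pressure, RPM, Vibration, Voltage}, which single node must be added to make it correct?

Torque has child Noise.
Pa(Torque) = {Misalign, RPM, Vibration}.
Co-parents of Torque (other parents of its children):
  parents(Noise) \ {Torque} = {BearingFault, Current, Load, Lubricant, Pressure, Vibration, Voltage}.
MB(Torque) = {BearingFault, Current, Load, Lubricant, Misalign, Noise, Pressure, RPM, Vibration, Voltage}.
Comparing with the claimed set, Current is missing.

Current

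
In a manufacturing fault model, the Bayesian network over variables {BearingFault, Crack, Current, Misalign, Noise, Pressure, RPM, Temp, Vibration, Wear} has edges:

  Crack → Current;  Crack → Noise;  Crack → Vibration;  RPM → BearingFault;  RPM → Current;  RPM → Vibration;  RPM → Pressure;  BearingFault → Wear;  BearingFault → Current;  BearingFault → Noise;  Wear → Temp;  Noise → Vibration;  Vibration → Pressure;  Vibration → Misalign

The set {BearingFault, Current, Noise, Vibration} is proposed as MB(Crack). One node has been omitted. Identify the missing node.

RPM

Parents of Crack: none.
Crack's children: Current, Noise, Vibration.
Co-parents of Crack (other parents of its children):
  Current's other parents are BearingFault, RPM.
  Noise also has parent BearingFault.
  Vibration's other parents are Noise, RPM.
MB(Crack) = {BearingFault, Current, Noise, RPM, Vibration}.
Comparing with the claimed set, RPM is missing.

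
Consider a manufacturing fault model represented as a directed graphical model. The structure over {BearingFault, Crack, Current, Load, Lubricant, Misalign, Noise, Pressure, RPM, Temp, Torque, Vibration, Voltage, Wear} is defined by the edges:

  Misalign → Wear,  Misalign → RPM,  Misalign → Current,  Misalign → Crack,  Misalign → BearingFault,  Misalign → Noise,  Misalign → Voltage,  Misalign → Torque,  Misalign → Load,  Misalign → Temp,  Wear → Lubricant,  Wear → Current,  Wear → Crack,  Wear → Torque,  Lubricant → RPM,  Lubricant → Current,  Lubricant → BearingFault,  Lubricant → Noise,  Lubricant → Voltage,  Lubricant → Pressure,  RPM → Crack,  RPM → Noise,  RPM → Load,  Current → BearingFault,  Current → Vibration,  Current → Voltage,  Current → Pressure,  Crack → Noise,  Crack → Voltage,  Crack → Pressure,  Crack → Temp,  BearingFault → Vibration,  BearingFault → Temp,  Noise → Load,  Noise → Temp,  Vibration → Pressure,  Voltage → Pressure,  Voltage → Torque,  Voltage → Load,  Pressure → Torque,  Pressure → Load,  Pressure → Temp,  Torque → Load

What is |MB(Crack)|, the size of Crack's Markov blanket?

11

By definition, MB(Crack) is built from Crack's parents, Crack's children, and the co-parents of Crack.
Crack has children Noise, Pressure, Temp, Voltage.
Parents of Crack: Misalign, RPM, Wear.
Parents of each child, excluding Crack:
  Noise: Lubricant, Misalign, RPM
  Voltage: Current, Lubricant, Misalign
  Pressure: Current, Lubricant, Vibration, Voltage
  Temp: BearingFault, Misalign, Noise, Pressure
MB(Crack) = {BearingFault, Current, Lubricant, Misalign, Noise, Pressure, RPM, Temp, Vibration, Voltage, Wear}, which has 11 nodes.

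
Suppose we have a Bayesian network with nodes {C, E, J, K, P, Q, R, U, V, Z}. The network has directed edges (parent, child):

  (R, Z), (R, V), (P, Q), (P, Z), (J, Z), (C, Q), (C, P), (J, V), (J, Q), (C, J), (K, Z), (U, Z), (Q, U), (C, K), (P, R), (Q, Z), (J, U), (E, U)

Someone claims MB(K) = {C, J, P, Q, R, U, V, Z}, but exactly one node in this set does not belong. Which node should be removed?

K's parents: C.
K has child Z.
Other parents of K's children:
  Z also has parents J, P, Q, R, U.
MB(K) = {C, J, P, Q, R, U, Z}.
V is neither a parent, child, nor co-parent of K, so it does not belong.

V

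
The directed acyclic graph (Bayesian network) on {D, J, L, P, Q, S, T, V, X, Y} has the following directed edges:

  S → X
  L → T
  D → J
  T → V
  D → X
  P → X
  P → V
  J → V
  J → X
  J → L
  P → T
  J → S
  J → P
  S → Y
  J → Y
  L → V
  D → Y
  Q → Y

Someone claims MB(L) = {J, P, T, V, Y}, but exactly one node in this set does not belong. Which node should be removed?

Recall MB(v) = parents ∪ children ∪ spouses, where spouses are the other parents of v's children.
L's parents: J.
L has children T, V.
Parents of each child, excluding L:
  parents(T) \ {L} = {P}.
  V's other parents are J, P, T.
MB(L) = {J, P, T, V}.
Y is neither a parent, child, nor co-parent of L, so it does not belong.

Y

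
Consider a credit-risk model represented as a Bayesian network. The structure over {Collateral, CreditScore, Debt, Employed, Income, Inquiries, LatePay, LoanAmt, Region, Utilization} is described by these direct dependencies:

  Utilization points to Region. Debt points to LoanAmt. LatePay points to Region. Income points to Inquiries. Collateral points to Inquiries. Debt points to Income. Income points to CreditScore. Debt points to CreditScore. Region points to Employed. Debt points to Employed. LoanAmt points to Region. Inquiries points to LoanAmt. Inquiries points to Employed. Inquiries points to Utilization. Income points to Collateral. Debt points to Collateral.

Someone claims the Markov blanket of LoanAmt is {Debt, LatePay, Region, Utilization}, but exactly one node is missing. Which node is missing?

Inquiries

LoanAmt's parents: Debt, Inquiries.
LoanAmt's children: Region.
Parents of each child, excluding LoanAmt:
  Region's other parents are LatePay, Utilization.
MB(LoanAmt) = {Debt, Inquiries, LatePay, Region, Utilization}.
Comparing with the claimed set, Inquiries is missing.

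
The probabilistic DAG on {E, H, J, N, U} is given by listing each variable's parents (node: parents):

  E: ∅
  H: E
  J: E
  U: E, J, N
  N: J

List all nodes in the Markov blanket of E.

Ch(E) = {H, J, U}.
Parents of E: none.
Other parents of E's children:
  H: no additional parents.
  J has no other parent.
  U also has parents J, N.
MB(E) = {H, J, N, U}.

{H, J, N, U}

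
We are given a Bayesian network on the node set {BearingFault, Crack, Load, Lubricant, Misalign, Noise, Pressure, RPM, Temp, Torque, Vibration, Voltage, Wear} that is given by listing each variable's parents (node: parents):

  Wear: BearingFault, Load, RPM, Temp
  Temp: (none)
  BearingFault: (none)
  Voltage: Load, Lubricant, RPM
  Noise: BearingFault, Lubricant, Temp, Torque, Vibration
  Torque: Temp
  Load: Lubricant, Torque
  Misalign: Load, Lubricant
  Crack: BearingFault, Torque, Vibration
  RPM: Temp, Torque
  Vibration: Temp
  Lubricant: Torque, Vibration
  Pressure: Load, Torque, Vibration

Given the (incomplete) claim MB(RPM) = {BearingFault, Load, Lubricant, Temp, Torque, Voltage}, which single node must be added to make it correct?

Wear

Recall MB(v) = parents ∪ children ∪ spouses, where spouses are the other parents of v's children.
Parents of RPM: Temp, Torque.
RPM has children Voltage, Wear.
Other parents of RPM's children:
  Wear: BearingFault, Load, Temp
  Voltage: Load, Lubricant
MB(RPM) = {BearingFault, Load, Lubricant, Temp, Torque, Voltage, Wear}.
Comparing with the claimed set, Wear is missing.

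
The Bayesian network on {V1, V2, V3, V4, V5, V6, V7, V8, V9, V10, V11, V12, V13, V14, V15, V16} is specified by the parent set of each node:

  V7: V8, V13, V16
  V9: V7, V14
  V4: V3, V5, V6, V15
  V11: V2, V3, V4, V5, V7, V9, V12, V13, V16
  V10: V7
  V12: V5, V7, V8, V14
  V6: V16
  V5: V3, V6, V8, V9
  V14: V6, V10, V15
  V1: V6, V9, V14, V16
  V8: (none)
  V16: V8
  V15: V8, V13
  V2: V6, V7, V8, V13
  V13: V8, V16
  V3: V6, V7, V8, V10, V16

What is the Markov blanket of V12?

{V2, V3, V4, V5, V7, V8, V9, V11, V13, V14, V16}

Recall MB(v) = parents ∪ children ∪ spouses, where spouses are the other parents of v's children.
V12 has parents V5, V7, V8, V14.
V12 has child V11.
Parents of each child, excluding V12:
  V11 also has parents V2, V3, V4, V5, V7, V9, V13, V16.
MB(V12) = {V2, V3, V4, V5, V7, V8, V9, V11, V13, V14, V16}.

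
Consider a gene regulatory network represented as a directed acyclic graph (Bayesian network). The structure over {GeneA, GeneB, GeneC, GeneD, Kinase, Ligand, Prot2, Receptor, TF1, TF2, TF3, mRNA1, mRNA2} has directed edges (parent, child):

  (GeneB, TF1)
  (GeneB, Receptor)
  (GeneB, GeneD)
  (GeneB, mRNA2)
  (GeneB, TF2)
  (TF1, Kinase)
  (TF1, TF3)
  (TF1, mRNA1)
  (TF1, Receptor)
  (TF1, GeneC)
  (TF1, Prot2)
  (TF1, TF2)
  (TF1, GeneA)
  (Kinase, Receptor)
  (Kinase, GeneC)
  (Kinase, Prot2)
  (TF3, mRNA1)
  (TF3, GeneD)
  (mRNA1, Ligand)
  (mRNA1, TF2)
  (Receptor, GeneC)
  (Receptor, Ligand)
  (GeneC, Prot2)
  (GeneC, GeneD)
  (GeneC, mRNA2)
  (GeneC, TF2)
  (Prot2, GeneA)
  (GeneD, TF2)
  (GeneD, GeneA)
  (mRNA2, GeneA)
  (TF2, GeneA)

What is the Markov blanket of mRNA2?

{GeneA, GeneB, GeneC, GeneD, Prot2, TF1, TF2}

Recall MB(v) = parents ∪ children ∪ spouses, where spouses are the other parents of v's children.
mRNA2 has parents GeneB, GeneC.
mRNA2's children: GeneA.
Other parents of mRNA2's children:
  GeneA: GeneD, Prot2, TF1, TF2
So the Markov blanket of mRNA2 is {GeneA, GeneB, GeneC, GeneD, Prot2, TF1, TF2}.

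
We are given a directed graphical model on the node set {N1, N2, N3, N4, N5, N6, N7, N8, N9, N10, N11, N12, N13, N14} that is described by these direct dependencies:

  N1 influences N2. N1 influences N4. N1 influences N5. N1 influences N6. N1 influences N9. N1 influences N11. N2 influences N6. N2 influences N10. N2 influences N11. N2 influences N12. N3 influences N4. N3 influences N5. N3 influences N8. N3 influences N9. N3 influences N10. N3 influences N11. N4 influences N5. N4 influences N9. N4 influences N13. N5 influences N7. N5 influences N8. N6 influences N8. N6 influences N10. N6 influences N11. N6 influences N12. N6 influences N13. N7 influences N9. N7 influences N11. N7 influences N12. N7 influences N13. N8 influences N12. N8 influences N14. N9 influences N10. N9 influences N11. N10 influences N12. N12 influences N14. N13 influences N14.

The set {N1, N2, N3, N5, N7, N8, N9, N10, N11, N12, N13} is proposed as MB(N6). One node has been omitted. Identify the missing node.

N6's children: N8, N10, N11, N12, N13.
N6's parents: N1, N2.
Parents of each child, excluding N6:
  N8 also has parents N3, N5.
  parents(N10) \ {N6} = {N2, N3, N9}.
  N11's other parents are N1, N2, N3, N7, N9.
  N12's other parents are N2, N7, N8, N10.
  N13 also has parents N4, N7.
MB(N6) = {N1, N2, N3, N4, N5, N7, N8, N9, N10, N11, N12, N13}.
Comparing with the claimed set, N4 is missing.

N4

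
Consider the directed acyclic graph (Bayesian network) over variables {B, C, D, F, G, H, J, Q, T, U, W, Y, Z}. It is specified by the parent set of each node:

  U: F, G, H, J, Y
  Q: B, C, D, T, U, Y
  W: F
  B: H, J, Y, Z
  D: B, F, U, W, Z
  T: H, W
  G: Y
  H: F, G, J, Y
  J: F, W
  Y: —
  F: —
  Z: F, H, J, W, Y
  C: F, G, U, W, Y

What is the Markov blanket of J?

Parents of J: F, W.
Children of J: B, H, U, Z.
For each child, the remaining parents (spouses of J):
  H's other parents are F, G, Y.
  Z also has parents F, H, W, Y.
  U's other parents are F, G, H, Y.
  B also has parents H, Y, Z.
So the Markov blanket of J is {B, F, G, H, U, W, Y, Z}.

{B, F, G, H, U, W, Y, Z}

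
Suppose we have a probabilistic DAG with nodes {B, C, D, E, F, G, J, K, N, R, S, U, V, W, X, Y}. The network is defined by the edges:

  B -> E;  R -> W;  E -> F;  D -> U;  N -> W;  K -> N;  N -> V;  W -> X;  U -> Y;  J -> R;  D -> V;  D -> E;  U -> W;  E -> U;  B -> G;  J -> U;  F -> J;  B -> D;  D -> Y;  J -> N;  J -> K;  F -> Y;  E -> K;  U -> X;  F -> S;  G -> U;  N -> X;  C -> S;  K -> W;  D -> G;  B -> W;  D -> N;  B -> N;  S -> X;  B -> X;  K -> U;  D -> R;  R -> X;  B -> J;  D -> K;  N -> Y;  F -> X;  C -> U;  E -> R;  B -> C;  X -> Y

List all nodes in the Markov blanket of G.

{B, C, D, E, J, K, U}

G's parents: B, D.
Children of G: U.
Co-parents of G (other parents of its children):
  U: C, D, E, J, K
Union: {B, D} ∪ {U} ∪ {C, D, E, J, K} = {B, C, D, E, J, K, U}.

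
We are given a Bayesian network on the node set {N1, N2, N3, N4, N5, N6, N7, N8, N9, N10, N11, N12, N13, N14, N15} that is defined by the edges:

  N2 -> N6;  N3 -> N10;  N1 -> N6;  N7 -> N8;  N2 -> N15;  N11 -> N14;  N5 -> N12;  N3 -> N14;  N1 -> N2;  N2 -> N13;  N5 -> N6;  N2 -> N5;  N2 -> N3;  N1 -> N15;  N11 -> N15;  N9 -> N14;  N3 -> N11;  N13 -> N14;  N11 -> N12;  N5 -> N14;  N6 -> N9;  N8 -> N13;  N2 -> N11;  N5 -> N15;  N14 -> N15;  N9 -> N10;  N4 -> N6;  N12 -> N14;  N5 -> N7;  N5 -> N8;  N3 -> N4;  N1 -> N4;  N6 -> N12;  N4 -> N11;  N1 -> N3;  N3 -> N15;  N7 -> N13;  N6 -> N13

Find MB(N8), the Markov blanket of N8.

{N2, N5, N6, N7, N13}

Parents of N8: N5, N7.
N8 has child N13.
Co-parents of N8 (other parents of its children):
  N13: N2, N6, N7
MB(N8) = {N2, N5, N6, N7, N13}.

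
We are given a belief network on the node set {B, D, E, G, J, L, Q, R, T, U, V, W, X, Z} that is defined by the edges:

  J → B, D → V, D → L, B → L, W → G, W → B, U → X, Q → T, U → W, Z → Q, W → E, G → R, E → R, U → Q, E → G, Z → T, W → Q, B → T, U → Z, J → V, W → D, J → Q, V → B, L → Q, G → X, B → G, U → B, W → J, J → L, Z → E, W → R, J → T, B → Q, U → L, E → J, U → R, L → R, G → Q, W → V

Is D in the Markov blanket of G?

Recall MB(v) = parents ∪ children ∪ spouses, where spouses are the other parents of v's children.
G's parents: B, E, W.
G's children: Q, R, X.
Co-parents of G (other parents of its children):
  Q: B, J, L, U, W, Z
  X: U
  R: E, L, U, W
MB(G) = {B, E, J, L, Q, R, U, W, X, Z}; D is not in this set.

No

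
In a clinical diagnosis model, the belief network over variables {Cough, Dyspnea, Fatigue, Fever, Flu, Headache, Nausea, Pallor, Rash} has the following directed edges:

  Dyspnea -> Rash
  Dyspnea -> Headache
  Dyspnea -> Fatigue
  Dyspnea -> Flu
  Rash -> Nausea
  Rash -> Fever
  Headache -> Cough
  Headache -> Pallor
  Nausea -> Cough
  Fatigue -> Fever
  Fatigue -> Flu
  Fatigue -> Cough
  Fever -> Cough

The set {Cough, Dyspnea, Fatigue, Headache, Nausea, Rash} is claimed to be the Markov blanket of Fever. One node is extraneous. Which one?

Dyspnea

Fever has parents Fatigue, Rash.
Fever's children: Cough.
For each child, the remaining parents (spouses of Fever):
  Cough: Fatigue, Headache, Nausea
MB(Fever) = {Cough, Fatigue, Headache, Nausea, Rash}.
Dyspnea is neither a parent, child, nor co-parent of Fever, so it does not belong.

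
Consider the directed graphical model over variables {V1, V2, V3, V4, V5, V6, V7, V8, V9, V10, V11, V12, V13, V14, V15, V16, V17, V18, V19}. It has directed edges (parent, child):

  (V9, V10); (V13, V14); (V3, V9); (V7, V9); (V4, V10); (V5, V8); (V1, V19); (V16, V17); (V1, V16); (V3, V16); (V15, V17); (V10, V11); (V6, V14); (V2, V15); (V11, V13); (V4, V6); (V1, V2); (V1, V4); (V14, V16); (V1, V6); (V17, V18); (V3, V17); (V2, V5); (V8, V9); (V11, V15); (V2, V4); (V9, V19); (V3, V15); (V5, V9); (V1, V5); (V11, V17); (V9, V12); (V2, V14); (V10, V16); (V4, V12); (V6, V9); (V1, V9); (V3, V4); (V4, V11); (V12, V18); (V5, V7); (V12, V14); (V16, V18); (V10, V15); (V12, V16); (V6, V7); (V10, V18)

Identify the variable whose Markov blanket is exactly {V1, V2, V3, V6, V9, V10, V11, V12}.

V4

The target node must have every member of {V1, V2, V3, V6, V9, V10, V11, V12} as a parent, child, or co-parent, and no others.
Parents of V4: V1, V2, V3; children: V6, V10, V11, V12; co-parents: V1, V9, V10.
These exactly cover the given set, so the node is V4.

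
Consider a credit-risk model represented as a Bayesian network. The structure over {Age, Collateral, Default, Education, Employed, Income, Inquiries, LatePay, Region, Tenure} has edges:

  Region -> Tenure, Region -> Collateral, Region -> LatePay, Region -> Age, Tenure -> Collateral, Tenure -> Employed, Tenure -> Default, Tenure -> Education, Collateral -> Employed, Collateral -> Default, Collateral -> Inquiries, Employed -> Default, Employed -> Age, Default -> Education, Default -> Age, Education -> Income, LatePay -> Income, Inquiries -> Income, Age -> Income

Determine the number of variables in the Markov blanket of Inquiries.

5

By definition, MB(Inquiries) is built from Inquiries's parents, Inquiries's children, and the co-parents of Inquiries.
Parents of Inquiries: Collateral.
Ch(Inquiries) = {Income}.
Parents of each child, excluding Inquiries:
  Income also has parents Age, Education, LatePay.
MB(Inquiries) = {Age, Collateral, Education, Income, LatePay}, which has 5 nodes.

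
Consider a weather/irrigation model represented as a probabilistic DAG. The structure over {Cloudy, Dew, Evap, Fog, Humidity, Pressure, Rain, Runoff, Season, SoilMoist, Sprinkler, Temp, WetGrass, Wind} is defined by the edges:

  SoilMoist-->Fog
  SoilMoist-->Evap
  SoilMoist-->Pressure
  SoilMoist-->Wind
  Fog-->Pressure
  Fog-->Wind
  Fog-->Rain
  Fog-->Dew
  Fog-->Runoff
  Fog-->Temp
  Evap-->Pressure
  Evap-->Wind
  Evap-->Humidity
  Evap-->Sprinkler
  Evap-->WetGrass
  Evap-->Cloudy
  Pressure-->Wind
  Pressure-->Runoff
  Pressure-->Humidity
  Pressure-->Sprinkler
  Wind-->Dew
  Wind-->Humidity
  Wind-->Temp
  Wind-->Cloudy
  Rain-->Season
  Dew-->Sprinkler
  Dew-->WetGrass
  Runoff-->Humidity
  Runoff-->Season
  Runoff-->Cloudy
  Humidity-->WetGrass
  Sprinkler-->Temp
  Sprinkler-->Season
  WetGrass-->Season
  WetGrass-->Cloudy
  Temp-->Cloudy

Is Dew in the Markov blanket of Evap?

Yes

Dew is a co-parent of Evap: both are parents of Sprinkler, WetGrass.
So Dew ∈ MB(Evap).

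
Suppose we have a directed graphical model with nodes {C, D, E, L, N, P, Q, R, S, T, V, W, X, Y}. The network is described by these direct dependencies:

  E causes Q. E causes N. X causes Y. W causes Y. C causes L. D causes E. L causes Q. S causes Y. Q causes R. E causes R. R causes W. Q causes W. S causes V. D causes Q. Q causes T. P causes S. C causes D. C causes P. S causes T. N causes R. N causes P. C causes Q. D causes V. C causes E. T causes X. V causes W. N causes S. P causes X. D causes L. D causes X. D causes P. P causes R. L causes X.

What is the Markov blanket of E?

{C, D, L, N, P, Q, R}

E has children N, Q, R.
E has parents C, D.
Co-parents of E (other parents of its children):
  N: no additional parents.
  Q also has parents C, D, L.
  R also has parents N, P, Q.
MB(E) = {C, D, L, N, P, Q, R}.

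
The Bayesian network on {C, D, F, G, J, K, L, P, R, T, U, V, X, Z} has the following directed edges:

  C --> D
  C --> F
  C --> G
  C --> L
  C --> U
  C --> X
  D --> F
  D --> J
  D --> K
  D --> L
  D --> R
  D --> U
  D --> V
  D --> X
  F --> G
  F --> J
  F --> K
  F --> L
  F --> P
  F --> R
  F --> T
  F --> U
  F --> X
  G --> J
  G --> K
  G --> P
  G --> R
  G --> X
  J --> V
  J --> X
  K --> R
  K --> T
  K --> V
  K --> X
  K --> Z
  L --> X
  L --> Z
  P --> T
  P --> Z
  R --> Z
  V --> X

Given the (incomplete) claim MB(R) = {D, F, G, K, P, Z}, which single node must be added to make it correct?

Pa(R) = {D, F, G, K}.
R's children: Z.
Parents of each child, excluding R:
  Z: K, L, P
MB(R) = {D, F, G, K, L, P, Z}.
Comparing with the claimed set, L is missing.

L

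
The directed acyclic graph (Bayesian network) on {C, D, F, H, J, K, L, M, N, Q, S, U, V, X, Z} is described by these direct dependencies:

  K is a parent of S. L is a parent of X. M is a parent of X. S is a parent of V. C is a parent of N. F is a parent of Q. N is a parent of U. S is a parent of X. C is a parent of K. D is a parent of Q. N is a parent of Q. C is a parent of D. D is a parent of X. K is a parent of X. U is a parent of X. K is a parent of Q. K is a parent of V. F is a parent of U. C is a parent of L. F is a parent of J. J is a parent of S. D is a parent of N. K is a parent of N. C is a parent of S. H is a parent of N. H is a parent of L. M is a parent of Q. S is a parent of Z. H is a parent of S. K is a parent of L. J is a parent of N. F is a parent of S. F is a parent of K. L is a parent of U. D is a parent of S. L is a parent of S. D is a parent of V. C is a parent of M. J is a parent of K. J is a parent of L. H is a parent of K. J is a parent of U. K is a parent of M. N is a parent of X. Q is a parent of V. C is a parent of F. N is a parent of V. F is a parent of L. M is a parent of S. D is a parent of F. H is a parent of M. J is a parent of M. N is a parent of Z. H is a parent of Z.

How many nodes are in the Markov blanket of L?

11

The Markov blanket of a node is its parents, its children, and the other parents of its children.
Parents of L: C, F, H, J, K.
Ch(L) = {S, U, X}.
For each child, the remaining parents (spouses of L):
  S's other parents are C, D, F, H, J, K, M.
  parents(U) \ {L} = {F, J, N}.
  X also has parents D, K, M, N, S, U.
MB(L) = {C, D, F, H, J, K, M, N, S, U, X}, which has 11 nodes.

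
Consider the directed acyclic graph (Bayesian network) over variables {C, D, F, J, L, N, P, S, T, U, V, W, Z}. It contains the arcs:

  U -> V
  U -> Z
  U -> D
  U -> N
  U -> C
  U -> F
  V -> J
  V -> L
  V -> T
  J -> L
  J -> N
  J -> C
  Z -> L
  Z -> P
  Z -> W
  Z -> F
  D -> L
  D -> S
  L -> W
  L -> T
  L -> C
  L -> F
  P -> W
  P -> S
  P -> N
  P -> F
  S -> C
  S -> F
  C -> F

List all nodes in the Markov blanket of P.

{C, D, F, J, L, N, S, U, W, Z}

Recall MB(v) = parents ∪ children ∪ spouses, where spouses are the other parents of v's children.
P has children F, N, S, W.
Parents of P: Z.
Parents of each child, excluding P:
  parents(W) \ {P} = {L, Z}.
  S's other parent is D.
  parents(N) \ {P} = {J, U}.
  F also has parents C, L, S, U, Z.
Union: {Z} ∪ {F, N, S, W} ∪ {C, D, J, L, S, U, Z} = {C, D, F, J, L, N, S, U, W, Z}.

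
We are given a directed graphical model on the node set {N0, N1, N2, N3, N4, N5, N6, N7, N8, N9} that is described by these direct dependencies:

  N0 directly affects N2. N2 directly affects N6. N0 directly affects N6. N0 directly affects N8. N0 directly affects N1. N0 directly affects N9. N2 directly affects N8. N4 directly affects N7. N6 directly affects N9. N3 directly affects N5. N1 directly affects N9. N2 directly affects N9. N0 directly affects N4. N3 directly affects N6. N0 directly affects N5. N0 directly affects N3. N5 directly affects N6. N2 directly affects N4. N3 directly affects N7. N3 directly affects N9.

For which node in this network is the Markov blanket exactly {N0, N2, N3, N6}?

The target node must have every member of {N0, N2, N3, N6} as a parent, child, or co-parent, and no others.
Parents of N5: N0, N3; children: N6; co-parents: N0, N2, N3.
These exactly cover the given set, so the node is N5.

N5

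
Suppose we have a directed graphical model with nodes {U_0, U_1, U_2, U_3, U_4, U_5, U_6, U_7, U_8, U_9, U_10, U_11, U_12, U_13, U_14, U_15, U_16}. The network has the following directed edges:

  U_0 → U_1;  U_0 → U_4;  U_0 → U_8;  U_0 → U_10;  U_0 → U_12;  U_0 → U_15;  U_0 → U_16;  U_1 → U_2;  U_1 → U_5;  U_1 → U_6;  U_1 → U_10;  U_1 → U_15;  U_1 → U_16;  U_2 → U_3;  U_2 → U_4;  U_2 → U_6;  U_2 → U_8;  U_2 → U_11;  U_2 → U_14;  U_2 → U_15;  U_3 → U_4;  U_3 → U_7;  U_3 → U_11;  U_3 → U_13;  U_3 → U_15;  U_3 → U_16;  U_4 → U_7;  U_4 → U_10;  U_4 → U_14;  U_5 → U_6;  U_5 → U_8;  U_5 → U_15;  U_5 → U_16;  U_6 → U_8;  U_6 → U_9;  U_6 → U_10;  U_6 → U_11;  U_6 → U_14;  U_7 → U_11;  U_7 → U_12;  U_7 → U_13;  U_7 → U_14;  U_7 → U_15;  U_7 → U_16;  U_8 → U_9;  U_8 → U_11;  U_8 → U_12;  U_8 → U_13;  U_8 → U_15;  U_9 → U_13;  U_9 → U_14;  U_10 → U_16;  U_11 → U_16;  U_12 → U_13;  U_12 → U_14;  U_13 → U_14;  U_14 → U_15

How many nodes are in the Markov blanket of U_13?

A node's Markov blanket = Pa ∪ Ch ∪ (parents of Ch other than the node itself).
U_13 has parents U_3, U_7, U_8, U_9, U_12.
Ch(U_13) = {U_14}.
Other parents of U_13's children:
  U_14: U_2, U_4, U_6, U_7, U_9, U_12
MB(U_13) = {U_2, U_3, U_4, U_6, U_7, U_8, U_9, U_12, U_14}, which has 9 nodes.

9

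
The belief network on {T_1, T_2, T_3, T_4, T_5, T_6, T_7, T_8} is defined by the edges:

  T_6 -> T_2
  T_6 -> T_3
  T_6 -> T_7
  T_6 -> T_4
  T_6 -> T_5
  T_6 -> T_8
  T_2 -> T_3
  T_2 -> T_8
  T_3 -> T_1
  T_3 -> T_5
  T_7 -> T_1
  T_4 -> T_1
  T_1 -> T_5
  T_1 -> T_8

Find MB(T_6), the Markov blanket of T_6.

{T_1, T_2, T_3, T_4, T_5, T_7, T_8}

Children of T_6: T_2, T_3, T_4, T_5, T_7, T_8.
T_6 has no parents.
For each child, the remaining parents (spouses of T_6):
  T_2 has no other parent.
  parents(T_3) \ {T_6} = {T_2}.
  T_7 has no other parent.
  T_4 has no other parent.
  T_5 also has parents T_1, T_3.
  parents(T_8) \ {T_6} = {T_1, T_2}.
Union: {} ∪ {T_2, T_3, T_4, T_5, T_7, T_8} ∪ {T_1, T_2, T_3} = {T_1, T_2, T_3, T_4, T_5, T_7, T_8}.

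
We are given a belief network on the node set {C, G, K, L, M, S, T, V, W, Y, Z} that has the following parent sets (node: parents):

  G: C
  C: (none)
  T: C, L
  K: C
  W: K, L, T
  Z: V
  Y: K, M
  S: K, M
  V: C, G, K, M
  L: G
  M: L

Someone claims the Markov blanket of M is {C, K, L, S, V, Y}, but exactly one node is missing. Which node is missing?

G

Recall MB(v) = parents ∪ children ∪ spouses, where spouses are the other parents of v's children.
Parents of M: L.
M's children: S, V, Y.
Parents of each child, excluding M:
  S also has parent K.
  V also has parents C, G, K.
  Y also has parent K.
MB(M) = {C, G, K, L, S, V, Y}.
Comparing with the claimed set, G is missing.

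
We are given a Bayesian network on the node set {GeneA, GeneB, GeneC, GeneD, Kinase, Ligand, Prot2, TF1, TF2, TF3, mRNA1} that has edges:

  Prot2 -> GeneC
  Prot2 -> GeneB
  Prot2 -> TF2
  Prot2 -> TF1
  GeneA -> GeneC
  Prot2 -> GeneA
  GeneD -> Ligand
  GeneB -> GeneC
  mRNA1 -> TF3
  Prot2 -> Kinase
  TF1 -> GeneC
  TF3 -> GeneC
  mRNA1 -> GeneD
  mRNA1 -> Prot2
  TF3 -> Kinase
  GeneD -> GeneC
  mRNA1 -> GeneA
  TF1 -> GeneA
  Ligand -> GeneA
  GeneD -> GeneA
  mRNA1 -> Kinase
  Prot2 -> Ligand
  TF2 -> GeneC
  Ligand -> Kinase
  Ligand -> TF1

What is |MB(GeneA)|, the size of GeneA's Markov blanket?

9

Parents of GeneA: GeneD, Ligand, Prot2, TF1, mRNA1.
Children of GeneA: GeneC.
Parents of each child, excluding GeneA:
  GeneC: GeneB, GeneD, Prot2, TF1, TF2, TF3
MB(GeneA) = {GeneB, GeneC, GeneD, Ligand, Prot2, TF1, TF2, TF3, mRNA1}, which has 9 nodes.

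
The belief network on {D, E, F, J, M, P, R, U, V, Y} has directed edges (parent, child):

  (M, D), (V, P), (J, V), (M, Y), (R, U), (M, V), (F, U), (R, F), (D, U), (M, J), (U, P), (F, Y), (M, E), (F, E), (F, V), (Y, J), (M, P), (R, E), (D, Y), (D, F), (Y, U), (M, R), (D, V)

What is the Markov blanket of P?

{M, U, V}

The Markov blanket of a node is its parents, its children, and the other parents of its children.
P's parents: M, U, V.
Ch(P) = {}.
With no children, P has no spouses; the co-parent set is empty.
So the Markov blanket of P is {M, U, V}.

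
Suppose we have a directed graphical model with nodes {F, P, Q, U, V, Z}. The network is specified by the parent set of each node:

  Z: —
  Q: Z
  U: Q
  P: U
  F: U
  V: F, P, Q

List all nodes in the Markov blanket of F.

A node's Markov blanket = Pa ∪ Ch ∪ (parents of Ch other than the node itself).
Children of F: V.
F's parents: U.
Co-parents of F (other parents of its children):
  V: P, Q
Taking the union gives {P, Q, U, V}.

{P, Q, U, V}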